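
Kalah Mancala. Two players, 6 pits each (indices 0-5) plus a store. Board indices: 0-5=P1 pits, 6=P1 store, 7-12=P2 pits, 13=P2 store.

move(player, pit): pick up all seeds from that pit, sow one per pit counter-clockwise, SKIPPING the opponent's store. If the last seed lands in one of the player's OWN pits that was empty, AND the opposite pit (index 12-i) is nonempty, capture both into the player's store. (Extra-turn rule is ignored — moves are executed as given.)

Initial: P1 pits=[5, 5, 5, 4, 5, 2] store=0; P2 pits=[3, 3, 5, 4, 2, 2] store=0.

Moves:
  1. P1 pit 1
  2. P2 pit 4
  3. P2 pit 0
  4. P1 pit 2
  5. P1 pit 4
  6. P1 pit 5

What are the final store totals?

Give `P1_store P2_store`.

Move 1: P1 pit1 -> P1=[5,0,6,5,6,3](1) P2=[3,3,5,4,2,2](0)
Move 2: P2 pit4 -> P1=[5,0,6,5,6,3](1) P2=[3,3,5,4,0,3](1)
Move 3: P2 pit0 -> P1=[5,0,6,5,6,3](1) P2=[0,4,6,5,0,3](1)
Move 4: P1 pit2 -> P1=[5,0,0,6,7,4](2) P2=[1,5,6,5,0,3](1)
Move 5: P1 pit4 -> P1=[5,0,0,6,0,5](3) P2=[2,6,7,6,1,3](1)
Move 6: P1 pit5 -> P1=[5,0,0,6,0,0](4) P2=[3,7,8,7,1,3](1)

Answer: 4 1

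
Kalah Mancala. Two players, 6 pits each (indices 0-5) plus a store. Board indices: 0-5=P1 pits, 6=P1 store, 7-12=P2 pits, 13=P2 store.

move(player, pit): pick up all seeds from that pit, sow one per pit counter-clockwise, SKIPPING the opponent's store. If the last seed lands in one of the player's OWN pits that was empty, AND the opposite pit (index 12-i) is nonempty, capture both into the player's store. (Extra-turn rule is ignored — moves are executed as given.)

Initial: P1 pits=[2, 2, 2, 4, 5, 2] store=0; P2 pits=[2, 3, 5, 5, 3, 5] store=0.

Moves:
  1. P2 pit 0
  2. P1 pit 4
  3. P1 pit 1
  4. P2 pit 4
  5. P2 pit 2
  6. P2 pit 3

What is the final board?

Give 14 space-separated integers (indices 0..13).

Move 1: P2 pit0 -> P1=[2,2,2,4,5,2](0) P2=[0,4,6,5,3,5](0)
Move 2: P1 pit4 -> P1=[2,2,2,4,0,3](1) P2=[1,5,7,5,3,5](0)
Move 3: P1 pit1 -> P1=[2,0,3,5,0,3](1) P2=[1,5,7,5,3,5](0)
Move 4: P2 pit4 -> P1=[3,0,3,5,0,3](1) P2=[1,5,7,5,0,6](1)
Move 5: P2 pit2 -> P1=[4,1,4,5,0,3](1) P2=[1,5,0,6,1,7](2)
Move 6: P2 pit3 -> P1=[5,2,5,5,0,3](1) P2=[1,5,0,0,2,8](3)

Answer: 5 2 5 5 0 3 1 1 5 0 0 2 8 3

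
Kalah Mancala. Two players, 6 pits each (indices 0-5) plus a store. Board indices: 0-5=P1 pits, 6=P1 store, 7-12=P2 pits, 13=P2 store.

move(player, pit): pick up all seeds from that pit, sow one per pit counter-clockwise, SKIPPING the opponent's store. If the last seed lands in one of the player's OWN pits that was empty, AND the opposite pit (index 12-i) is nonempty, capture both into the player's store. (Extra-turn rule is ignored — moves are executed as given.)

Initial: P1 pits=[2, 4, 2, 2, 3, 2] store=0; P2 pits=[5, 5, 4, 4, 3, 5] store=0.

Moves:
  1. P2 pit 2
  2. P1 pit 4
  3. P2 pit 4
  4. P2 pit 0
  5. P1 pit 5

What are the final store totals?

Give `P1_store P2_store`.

Move 1: P2 pit2 -> P1=[2,4,2,2,3,2](0) P2=[5,5,0,5,4,6](1)
Move 2: P1 pit4 -> P1=[2,4,2,2,0,3](1) P2=[6,5,0,5,4,6](1)
Move 3: P2 pit4 -> P1=[3,5,2,2,0,3](1) P2=[6,5,0,5,0,7](2)
Move 4: P2 pit0 -> P1=[3,5,2,2,0,3](1) P2=[0,6,1,6,1,8](3)
Move 5: P1 pit5 -> P1=[3,5,2,2,0,0](2) P2=[1,7,1,6,1,8](3)

Answer: 2 3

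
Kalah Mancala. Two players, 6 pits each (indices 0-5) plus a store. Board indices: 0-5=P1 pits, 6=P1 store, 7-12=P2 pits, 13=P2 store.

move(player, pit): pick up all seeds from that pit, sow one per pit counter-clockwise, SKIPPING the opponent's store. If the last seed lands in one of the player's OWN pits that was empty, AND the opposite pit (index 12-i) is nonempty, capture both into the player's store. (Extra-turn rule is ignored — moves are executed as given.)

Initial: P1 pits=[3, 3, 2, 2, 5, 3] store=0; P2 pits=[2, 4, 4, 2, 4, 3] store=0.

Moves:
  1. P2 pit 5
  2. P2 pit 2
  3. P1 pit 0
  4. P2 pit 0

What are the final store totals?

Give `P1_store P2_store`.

Move 1: P2 pit5 -> P1=[4,4,2,2,5,3](0) P2=[2,4,4,2,4,0](1)
Move 2: P2 pit2 -> P1=[4,4,2,2,5,3](0) P2=[2,4,0,3,5,1](2)
Move 3: P1 pit0 -> P1=[0,5,3,3,6,3](0) P2=[2,4,0,3,5,1](2)
Move 4: P2 pit0 -> P1=[0,5,3,0,6,3](0) P2=[0,5,0,3,5,1](6)

Answer: 0 6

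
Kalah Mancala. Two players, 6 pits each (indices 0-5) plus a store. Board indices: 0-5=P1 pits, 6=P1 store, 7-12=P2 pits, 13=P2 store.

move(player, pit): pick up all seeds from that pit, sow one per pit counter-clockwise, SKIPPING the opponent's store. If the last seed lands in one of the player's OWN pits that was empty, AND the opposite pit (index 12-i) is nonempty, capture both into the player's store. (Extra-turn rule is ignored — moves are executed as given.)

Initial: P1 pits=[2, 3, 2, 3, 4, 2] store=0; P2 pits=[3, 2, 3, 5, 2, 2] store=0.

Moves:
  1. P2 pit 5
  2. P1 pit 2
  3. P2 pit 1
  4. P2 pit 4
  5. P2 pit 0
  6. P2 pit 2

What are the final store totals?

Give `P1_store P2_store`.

Answer: 0 3

Derivation:
Move 1: P2 pit5 -> P1=[3,3,2,3,4,2](0) P2=[3,2,3,5,2,0](1)
Move 2: P1 pit2 -> P1=[3,3,0,4,5,2](0) P2=[3,2,3,5,2,0](1)
Move 3: P2 pit1 -> P1=[3,3,0,4,5,2](0) P2=[3,0,4,6,2,0](1)
Move 4: P2 pit4 -> P1=[3,3,0,4,5,2](0) P2=[3,0,4,6,0,1](2)
Move 5: P2 pit0 -> P1=[3,3,0,4,5,2](0) P2=[0,1,5,7,0,1](2)
Move 6: P2 pit2 -> P1=[4,3,0,4,5,2](0) P2=[0,1,0,8,1,2](3)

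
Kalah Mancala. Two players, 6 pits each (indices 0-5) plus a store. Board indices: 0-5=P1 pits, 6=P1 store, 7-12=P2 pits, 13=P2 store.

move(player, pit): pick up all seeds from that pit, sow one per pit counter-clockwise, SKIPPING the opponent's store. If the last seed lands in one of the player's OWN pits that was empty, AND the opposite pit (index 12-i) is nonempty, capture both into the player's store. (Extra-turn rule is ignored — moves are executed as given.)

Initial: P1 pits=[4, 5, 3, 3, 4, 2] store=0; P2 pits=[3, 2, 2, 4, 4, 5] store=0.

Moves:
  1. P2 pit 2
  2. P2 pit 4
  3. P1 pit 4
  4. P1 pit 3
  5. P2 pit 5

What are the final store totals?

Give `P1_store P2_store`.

Move 1: P2 pit2 -> P1=[4,5,3,3,4,2](0) P2=[3,2,0,5,5,5](0)
Move 2: P2 pit4 -> P1=[5,6,4,3,4,2](0) P2=[3,2,0,5,0,6](1)
Move 3: P1 pit4 -> P1=[5,6,4,3,0,3](1) P2=[4,3,0,5,0,6](1)
Move 4: P1 pit3 -> P1=[5,6,4,0,1,4](2) P2=[4,3,0,5,0,6](1)
Move 5: P2 pit5 -> P1=[6,7,5,1,2,4](2) P2=[4,3,0,5,0,0](2)

Answer: 2 2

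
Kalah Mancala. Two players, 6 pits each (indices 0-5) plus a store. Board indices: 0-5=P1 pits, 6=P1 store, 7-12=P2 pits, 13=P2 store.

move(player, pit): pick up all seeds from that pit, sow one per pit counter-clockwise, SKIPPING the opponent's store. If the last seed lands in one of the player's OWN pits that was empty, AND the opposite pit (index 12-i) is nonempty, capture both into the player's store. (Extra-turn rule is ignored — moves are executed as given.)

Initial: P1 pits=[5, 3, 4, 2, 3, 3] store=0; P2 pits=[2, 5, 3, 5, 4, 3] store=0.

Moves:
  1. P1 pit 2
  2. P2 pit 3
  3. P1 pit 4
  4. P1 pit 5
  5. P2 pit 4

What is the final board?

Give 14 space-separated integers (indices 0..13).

Answer: 7 5 1 3 0 0 3 4 7 4 1 0 5 2

Derivation:
Move 1: P1 pit2 -> P1=[5,3,0,3,4,4](1) P2=[2,5,3,5,4,3](0)
Move 2: P2 pit3 -> P1=[6,4,0,3,4,4](1) P2=[2,5,3,0,5,4](1)
Move 3: P1 pit4 -> P1=[6,4,0,3,0,5](2) P2=[3,6,3,0,5,4](1)
Move 4: P1 pit5 -> P1=[6,4,0,3,0,0](3) P2=[4,7,4,1,5,4](1)
Move 5: P2 pit4 -> P1=[7,5,1,3,0,0](3) P2=[4,7,4,1,0,5](2)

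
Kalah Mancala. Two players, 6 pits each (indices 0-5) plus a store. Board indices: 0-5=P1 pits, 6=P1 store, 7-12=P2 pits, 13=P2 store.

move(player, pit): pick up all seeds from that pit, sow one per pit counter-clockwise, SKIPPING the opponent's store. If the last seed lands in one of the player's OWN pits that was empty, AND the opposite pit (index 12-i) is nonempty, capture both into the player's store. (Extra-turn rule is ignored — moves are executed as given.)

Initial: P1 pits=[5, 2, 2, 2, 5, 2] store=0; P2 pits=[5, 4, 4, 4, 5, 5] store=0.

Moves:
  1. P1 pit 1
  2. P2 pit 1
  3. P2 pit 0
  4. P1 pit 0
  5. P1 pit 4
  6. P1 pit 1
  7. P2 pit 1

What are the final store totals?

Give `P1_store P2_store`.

Move 1: P1 pit1 -> P1=[5,0,3,3,5,2](0) P2=[5,4,4,4,5,5](0)
Move 2: P2 pit1 -> P1=[5,0,3,3,5,2](0) P2=[5,0,5,5,6,6](0)
Move 3: P2 pit0 -> P1=[5,0,3,3,5,2](0) P2=[0,1,6,6,7,7](0)
Move 4: P1 pit0 -> P1=[0,1,4,4,6,3](0) P2=[0,1,6,6,7,7](0)
Move 5: P1 pit4 -> P1=[0,1,4,4,0,4](1) P2=[1,2,7,7,7,7](0)
Move 6: P1 pit1 -> P1=[0,0,5,4,0,4](1) P2=[1,2,7,7,7,7](0)
Move 7: P2 pit1 -> P1=[0,0,5,4,0,4](1) P2=[1,0,8,8,7,7](0)

Answer: 1 0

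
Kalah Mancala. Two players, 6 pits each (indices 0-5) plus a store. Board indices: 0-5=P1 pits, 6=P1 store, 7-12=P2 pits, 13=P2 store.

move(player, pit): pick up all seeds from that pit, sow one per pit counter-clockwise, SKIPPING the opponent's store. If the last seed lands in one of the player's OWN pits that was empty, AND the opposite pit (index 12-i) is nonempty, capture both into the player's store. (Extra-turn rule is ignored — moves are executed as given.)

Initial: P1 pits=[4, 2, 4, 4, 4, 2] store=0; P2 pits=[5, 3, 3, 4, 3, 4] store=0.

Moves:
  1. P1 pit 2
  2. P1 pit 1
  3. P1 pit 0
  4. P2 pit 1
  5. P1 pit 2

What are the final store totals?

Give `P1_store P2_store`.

Answer: 1 0

Derivation:
Move 1: P1 pit2 -> P1=[4,2,0,5,5,3](1) P2=[5,3,3,4,3,4](0)
Move 2: P1 pit1 -> P1=[4,0,1,6,5,3](1) P2=[5,3,3,4,3,4](0)
Move 3: P1 pit0 -> P1=[0,1,2,7,6,3](1) P2=[5,3,3,4,3,4](0)
Move 4: P2 pit1 -> P1=[0,1,2,7,6,3](1) P2=[5,0,4,5,4,4](0)
Move 5: P1 pit2 -> P1=[0,1,0,8,7,3](1) P2=[5,0,4,5,4,4](0)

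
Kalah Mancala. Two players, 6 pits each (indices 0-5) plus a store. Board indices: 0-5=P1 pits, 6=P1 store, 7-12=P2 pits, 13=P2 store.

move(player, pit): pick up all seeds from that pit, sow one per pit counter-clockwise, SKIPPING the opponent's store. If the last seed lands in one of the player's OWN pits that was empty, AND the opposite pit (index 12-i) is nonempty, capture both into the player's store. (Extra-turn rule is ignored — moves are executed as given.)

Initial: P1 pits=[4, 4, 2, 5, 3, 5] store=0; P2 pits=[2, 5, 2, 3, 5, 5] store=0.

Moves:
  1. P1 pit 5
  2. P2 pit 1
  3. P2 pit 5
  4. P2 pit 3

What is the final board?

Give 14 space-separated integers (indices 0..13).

Move 1: P1 pit5 -> P1=[4,4,2,5,3,0](1) P2=[3,6,3,4,5,5](0)
Move 2: P2 pit1 -> P1=[5,4,2,5,3,0](1) P2=[3,0,4,5,6,6](1)
Move 3: P2 pit5 -> P1=[6,5,3,6,4,0](1) P2=[3,0,4,5,6,0](2)
Move 4: P2 pit3 -> P1=[7,6,3,6,4,0](1) P2=[3,0,4,0,7,1](3)

Answer: 7 6 3 6 4 0 1 3 0 4 0 7 1 3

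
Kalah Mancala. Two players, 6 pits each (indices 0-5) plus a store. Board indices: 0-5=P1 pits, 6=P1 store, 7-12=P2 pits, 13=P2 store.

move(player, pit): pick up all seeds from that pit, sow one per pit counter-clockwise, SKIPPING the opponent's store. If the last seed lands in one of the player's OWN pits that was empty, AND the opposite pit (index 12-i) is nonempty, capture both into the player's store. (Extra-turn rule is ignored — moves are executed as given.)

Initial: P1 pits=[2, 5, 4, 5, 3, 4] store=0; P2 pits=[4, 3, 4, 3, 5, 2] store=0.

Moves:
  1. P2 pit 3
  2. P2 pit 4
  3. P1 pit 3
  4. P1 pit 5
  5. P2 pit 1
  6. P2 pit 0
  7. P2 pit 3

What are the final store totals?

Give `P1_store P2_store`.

Answer: 2 5

Derivation:
Move 1: P2 pit3 -> P1=[2,5,4,5,3,4](0) P2=[4,3,4,0,6,3](1)
Move 2: P2 pit4 -> P1=[3,6,5,6,3,4](0) P2=[4,3,4,0,0,4](2)
Move 3: P1 pit3 -> P1=[3,6,5,0,4,5](1) P2=[5,4,5,0,0,4](2)
Move 4: P1 pit5 -> P1=[3,6,5,0,4,0](2) P2=[6,5,6,1,0,4](2)
Move 5: P2 pit1 -> P1=[3,6,5,0,4,0](2) P2=[6,0,7,2,1,5](3)
Move 6: P2 pit0 -> P1=[3,6,5,0,4,0](2) P2=[0,1,8,3,2,6](4)
Move 7: P2 pit3 -> P1=[3,6,5,0,4,0](2) P2=[0,1,8,0,3,7](5)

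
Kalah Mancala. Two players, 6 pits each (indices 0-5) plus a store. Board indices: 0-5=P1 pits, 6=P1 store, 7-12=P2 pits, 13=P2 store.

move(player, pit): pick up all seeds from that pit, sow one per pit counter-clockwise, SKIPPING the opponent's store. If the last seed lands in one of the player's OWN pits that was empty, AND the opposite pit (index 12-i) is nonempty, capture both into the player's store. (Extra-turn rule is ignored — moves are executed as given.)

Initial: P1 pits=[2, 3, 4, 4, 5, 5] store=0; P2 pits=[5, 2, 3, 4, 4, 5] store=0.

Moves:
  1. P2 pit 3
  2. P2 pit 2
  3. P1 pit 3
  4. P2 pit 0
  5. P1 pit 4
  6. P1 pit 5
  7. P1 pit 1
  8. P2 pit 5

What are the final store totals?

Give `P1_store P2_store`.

Move 1: P2 pit3 -> P1=[3,3,4,4,5,5](0) P2=[5,2,3,0,5,6](1)
Move 2: P2 pit2 -> P1=[3,3,4,4,5,5](0) P2=[5,2,0,1,6,7](1)
Move 3: P1 pit3 -> P1=[3,3,4,0,6,6](1) P2=[6,2,0,1,6,7](1)
Move 4: P2 pit0 -> P1=[3,3,4,0,6,6](1) P2=[0,3,1,2,7,8](2)
Move 5: P1 pit4 -> P1=[3,3,4,0,0,7](2) P2=[1,4,2,3,7,8](2)
Move 6: P1 pit5 -> P1=[3,3,4,0,0,0](3) P2=[2,5,3,4,8,9](2)
Move 7: P1 pit1 -> P1=[3,0,5,1,0,0](9) P2=[2,0,3,4,8,9](2)
Move 8: P2 pit5 -> P1=[4,1,6,2,0,1](9) P2=[3,0,3,4,8,0](5)

Answer: 9 5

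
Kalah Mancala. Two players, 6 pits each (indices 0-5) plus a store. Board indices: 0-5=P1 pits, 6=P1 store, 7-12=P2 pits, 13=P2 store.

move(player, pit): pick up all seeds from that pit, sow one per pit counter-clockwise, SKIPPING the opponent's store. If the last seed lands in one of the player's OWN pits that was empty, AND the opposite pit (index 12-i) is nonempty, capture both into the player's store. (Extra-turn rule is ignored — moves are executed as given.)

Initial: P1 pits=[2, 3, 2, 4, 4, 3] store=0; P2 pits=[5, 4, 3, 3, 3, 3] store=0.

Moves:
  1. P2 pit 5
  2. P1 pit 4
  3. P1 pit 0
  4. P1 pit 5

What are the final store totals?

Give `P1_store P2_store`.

Move 1: P2 pit5 -> P1=[3,4,2,4,4,3](0) P2=[5,4,3,3,3,0](1)
Move 2: P1 pit4 -> P1=[3,4,2,4,0,4](1) P2=[6,5,3,3,3,0](1)
Move 3: P1 pit0 -> P1=[0,5,3,5,0,4](1) P2=[6,5,3,3,3,0](1)
Move 4: P1 pit5 -> P1=[0,5,3,5,0,0](2) P2=[7,6,4,3,3,0](1)

Answer: 2 1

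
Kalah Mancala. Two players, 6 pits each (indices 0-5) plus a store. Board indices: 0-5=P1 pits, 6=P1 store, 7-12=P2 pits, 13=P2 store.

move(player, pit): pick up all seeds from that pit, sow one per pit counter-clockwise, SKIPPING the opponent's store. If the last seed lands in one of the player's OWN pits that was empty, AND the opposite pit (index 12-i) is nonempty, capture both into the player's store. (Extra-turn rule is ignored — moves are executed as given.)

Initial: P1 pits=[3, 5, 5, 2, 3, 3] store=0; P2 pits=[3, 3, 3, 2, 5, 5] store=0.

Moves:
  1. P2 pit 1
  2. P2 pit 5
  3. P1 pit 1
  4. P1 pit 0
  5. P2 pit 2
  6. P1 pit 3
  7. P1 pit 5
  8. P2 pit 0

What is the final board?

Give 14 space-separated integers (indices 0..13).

Answer: 0 1 8 0 6 0 3 0 3 2 6 8 2 3

Derivation:
Move 1: P2 pit1 -> P1=[3,5,5,2,3,3](0) P2=[3,0,4,3,6,5](0)
Move 2: P2 pit5 -> P1=[4,6,6,3,3,3](0) P2=[3,0,4,3,6,0](1)
Move 3: P1 pit1 -> P1=[4,0,7,4,4,4](1) P2=[4,0,4,3,6,0](1)
Move 4: P1 pit0 -> P1=[0,1,8,5,5,4](1) P2=[4,0,4,3,6,0](1)
Move 5: P2 pit2 -> P1=[0,1,8,5,5,4](1) P2=[4,0,0,4,7,1](2)
Move 6: P1 pit3 -> P1=[0,1,8,0,6,5](2) P2=[5,1,0,4,7,1](2)
Move 7: P1 pit5 -> P1=[0,1,8,0,6,0](3) P2=[6,2,1,5,7,1](2)
Move 8: P2 pit0 -> P1=[0,1,8,0,6,0](3) P2=[0,3,2,6,8,2](3)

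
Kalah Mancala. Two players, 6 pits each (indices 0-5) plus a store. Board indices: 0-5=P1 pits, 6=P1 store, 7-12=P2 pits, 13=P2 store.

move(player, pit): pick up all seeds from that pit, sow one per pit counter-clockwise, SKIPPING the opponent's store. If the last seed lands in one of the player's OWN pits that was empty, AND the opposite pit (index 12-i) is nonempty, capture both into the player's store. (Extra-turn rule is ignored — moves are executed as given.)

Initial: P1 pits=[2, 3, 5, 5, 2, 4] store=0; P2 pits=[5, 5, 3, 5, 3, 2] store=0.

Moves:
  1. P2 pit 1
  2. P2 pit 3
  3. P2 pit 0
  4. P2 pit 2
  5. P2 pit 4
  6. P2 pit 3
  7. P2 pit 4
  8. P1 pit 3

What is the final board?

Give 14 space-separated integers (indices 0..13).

Move 1: P2 pit1 -> P1=[2,3,5,5,2,4](0) P2=[5,0,4,6,4,3](1)
Move 2: P2 pit3 -> P1=[3,4,6,5,2,4](0) P2=[5,0,4,0,5,4](2)
Move 3: P2 pit0 -> P1=[3,4,6,5,2,4](0) P2=[0,1,5,1,6,5](2)
Move 4: P2 pit2 -> P1=[4,4,6,5,2,4](0) P2=[0,1,0,2,7,6](3)
Move 5: P2 pit4 -> P1=[5,5,7,6,3,4](0) P2=[0,1,0,2,0,7](4)
Move 6: P2 pit3 -> P1=[5,5,7,6,3,4](0) P2=[0,1,0,0,1,8](4)
Move 7: P2 pit4 -> P1=[5,5,7,6,3,4](0) P2=[0,1,0,0,0,9](4)
Move 8: P1 pit3 -> P1=[5,5,7,0,4,5](1) P2=[1,2,1,0,0,9](4)

Answer: 5 5 7 0 4 5 1 1 2 1 0 0 9 4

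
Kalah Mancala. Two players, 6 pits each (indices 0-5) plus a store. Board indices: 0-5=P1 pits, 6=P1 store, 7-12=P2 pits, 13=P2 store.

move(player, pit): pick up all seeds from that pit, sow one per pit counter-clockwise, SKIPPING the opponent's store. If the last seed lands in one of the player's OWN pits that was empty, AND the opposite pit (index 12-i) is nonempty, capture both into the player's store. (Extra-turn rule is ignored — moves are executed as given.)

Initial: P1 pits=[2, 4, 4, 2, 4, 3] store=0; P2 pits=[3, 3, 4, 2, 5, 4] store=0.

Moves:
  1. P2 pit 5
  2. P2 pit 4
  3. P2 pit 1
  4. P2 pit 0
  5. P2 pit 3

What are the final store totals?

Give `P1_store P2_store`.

Move 1: P2 pit5 -> P1=[3,5,5,2,4,3](0) P2=[3,3,4,2,5,0](1)
Move 2: P2 pit4 -> P1=[4,6,6,2,4,3](0) P2=[3,3,4,2,0,1](2)
Move 3: P2 pit1 -> P1=[4,0,6,2,4,3](0) P2=[3,0,5,3,0,1](9)
Move 4: P2 pit0 -> P1=[4,0,6,2,4,3](0) P2=[0,1,6,4,0,1](9)
Move 5: P2 pit3 -> P1=[5,0,6,2,4,3](0) P2=[0,1,6,0,1,2](10)

Answer: 0 10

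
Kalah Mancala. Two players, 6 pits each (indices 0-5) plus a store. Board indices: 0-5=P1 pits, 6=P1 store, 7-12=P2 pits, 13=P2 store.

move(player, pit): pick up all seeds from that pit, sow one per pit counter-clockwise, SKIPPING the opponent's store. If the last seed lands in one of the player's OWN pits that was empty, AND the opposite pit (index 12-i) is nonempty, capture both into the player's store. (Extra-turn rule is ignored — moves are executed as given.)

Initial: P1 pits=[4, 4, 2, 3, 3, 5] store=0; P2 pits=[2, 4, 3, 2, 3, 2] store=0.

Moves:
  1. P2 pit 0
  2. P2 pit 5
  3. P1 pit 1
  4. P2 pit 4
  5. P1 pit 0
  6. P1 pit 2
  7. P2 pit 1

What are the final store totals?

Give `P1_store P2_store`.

Move 1: P2 pit0 -> P1=[4,4,2,3,3,5](0) P2=[0,5,4,2,3,2](0)
Move 2: P2 pit5 -> P1=[5,4,2,3,3,5](0) P2=[0,5,4,2,3,0](1)
Move 3: P1 pit1 -> P1=[5,0,3,4,4,6](0) P2=[0,5,4,2,3,0](1)
Move 4: P2 pit4 -> P1=[6,0,3,4,4,6](0) P2=[0,5,4,2,0,1](2)
Move 5: P1 pit0 -> P1=[0,1,4,5,5,7](1) P2=[0,5,4,2,0,1](2)
Move 6: P1 pit2 -> P1=[0,1,0,6,6,8](2) P2=[0,5,4,2,0,1](2)
Move 7: P2 pit1 -> P1=[0,1,0,6,6,8](2) P2=[0,0,5,3,1,2](3)

Answer: 2 3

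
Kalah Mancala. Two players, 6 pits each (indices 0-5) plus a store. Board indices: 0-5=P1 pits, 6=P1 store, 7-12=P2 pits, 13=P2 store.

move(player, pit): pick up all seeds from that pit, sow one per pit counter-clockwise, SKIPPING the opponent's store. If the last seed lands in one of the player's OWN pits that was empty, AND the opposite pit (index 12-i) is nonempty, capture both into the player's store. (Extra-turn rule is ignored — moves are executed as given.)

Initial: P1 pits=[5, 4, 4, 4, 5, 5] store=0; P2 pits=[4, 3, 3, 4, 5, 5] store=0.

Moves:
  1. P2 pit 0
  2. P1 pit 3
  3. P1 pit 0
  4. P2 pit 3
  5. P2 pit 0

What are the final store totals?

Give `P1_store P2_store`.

Move 1: P2 pit0 -> P1=[5,4,4,4,5,5](0) P2=[0,4,4,5,6,5](0)
Move 2: P1 pit3 -> P1=[5,4,4,0,6,6](1) P2=[1,4,4,5,6,5](0)
Move 3: P1 pit0 -> P1=[0,5,5,1,7,7](1) P2=[1,4,4,5,6,5](0)
Move 4: P2 pit3 -> P1=[1,6,5,1,7,7](1) P2=[1,4,4,0,7,6](1)
Move 5: P2 pit0 -> P1=[1,6,5,1,7,7](1) P2=[0,5,4,0,7,6](1)

Answer: 1 1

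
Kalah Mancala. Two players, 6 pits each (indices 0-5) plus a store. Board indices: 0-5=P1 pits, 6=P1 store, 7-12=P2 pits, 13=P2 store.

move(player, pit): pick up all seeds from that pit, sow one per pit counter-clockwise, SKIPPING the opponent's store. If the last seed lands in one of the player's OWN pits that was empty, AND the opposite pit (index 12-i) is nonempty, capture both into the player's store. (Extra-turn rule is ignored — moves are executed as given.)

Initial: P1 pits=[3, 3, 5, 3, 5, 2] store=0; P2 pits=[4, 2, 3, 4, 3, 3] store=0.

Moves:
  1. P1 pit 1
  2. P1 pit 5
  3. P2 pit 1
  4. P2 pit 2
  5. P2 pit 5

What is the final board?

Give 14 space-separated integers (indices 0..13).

Move 1: P1 pit1 -> P1=[3,0,6,4,6,2](0) P2=[4,2,3,4,3,3](0)
Move 2: P1 pit5 -> P1=[3,0,6,4,6,0](1) P2=[5,2,3,4,3,3](0)
Move 3: P2 pit1 -> P1=[3,0,6,4,6,0](1) P2=[5,0,4,5,3,3](0)
Move 4: P2 pit2 -> P1=[3,0,6,4,6,0](1) P2=[5,0,0,6,4,4](1)
Move 5: P2 pit5 -> P1=[4,1,7,4,6,0](1) P2=[5,0,0,6,4,0](2)

Answer: 4 1 7 4 6 0 1 5 0 0 6 4 0 2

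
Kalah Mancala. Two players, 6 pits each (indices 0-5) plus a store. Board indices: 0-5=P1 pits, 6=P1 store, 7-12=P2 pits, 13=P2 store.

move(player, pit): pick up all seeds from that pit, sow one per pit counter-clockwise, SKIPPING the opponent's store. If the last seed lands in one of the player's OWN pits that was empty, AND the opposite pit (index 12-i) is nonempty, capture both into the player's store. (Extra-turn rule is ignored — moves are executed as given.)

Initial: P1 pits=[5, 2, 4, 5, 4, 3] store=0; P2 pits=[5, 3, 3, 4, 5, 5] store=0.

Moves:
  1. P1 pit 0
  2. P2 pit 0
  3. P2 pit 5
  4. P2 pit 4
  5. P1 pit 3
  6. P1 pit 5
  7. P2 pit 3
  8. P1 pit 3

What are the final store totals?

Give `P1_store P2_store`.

Move 1: P1 pit0 -> P1=[0,3,5,6,5,4](0) P2=[5,3,3,4,5,5](0)
Move 2: P2 pit0 -> P1=[0,3,5,6,5,4](0) P2=[0,4,4,5,6,6](0)
Move 3: P2 pit5 -> P1=[1,4,6,7,6,4](0) P2=[0,4,4,5,6,0](1)
Move 4: P2 pit4 -> P1=[2,5,7,8,6,4](0) P2=[0,4,4,5,0,1](2)
Move 5: P1 pit3 -> P1=[2,5,7,0,7,5](1) P2=[1,5,5,6,1,1](2)
Move 6: P1 pit5 -> P1=[2,5,7,0,7,0](2) P2=[2,6,6,7,1,1](2)
Move 7: P2 pit3 -> P1=[3,6,8,1,7,0](2) P2=[2,6,6,0,2,2](3)
Move 8: P1 pit3 -> P1=[3,6,8,0,8,0](2) P2=[2,6,6,0,2,2](3)

Answer: 2 3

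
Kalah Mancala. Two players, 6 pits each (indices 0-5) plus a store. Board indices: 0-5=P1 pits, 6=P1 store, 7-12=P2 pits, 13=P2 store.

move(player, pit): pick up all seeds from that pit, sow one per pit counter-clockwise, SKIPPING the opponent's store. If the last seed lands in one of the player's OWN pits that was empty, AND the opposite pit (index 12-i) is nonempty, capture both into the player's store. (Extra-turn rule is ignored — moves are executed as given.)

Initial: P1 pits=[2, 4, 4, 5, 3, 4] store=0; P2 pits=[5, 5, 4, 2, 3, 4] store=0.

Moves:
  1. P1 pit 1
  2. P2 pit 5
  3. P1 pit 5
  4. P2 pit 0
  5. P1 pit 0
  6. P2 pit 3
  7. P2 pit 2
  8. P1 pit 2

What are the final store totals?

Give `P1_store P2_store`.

Answer: 2 4

Derivation:
Move 1: P1 pit1 -> P1=[2,0,5,6,4,5](0) P2=[5,5,4,2,3,4](0)
Move 2: P2 pit5 -> P1=[3,1,6,6,4,5](0) P2=[5,5,4,2,3,0](1)
Move 3: P1 pit5 -> P1=[3,1,6,6,4,0](1) P2=[6,6,5,3,3,0](1)
Move 4: P2 pit0 -> P1=[3,1,6,6,4,0](1) P2=[0,7,6,4,4,1](2)
Move 5: P1 pit0 -> P1=[0,2,7,7,4,0](1) P2=[0,7,6,4,4,1](2)
Move 6: P2 pit3 -> P1=[1,2,7,7,4,0](1) P2=[0,7,6,0,5,2](3)
Move 7: P2 pit2 -> P1=[2,3,7,7,4,0](1) P2=[0,7,0,1,6,3](4)
Move 8: P1 pit2 -> P1=[2,3,0,8,5,1](2) P2=[1,8,1,1,6,3](4)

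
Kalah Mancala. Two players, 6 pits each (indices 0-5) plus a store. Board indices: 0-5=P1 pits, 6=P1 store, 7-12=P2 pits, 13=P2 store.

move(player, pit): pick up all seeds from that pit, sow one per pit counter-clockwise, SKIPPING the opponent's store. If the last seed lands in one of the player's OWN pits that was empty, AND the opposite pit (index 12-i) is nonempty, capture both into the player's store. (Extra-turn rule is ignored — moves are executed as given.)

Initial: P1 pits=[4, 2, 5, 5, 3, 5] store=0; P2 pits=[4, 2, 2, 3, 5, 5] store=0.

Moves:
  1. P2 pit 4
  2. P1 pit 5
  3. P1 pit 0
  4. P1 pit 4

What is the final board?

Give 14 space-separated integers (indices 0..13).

Answer: 0 4 7 6 0 1 8 1 4 3 4 0 6 1

Derivation:
Move 1: P2 pit4 -> P1=[5,3,6,5,3,5](0) P2=[4,2,2,3,0,6](1)
Move 2: P1 pit5 -> P1=[5,3,6,5,3,0](1) P2=[5,3,3,4,0,6](1)
Move 3: P1 pit0 -> P1=[0,4,7,6,4,0](7) P2=[0,3,3,4,0,6](1)
Move 4: P1 pit4 -> P1=[0,4,7,6,0,1](8) P2=[1,4,3,4,0,6](1)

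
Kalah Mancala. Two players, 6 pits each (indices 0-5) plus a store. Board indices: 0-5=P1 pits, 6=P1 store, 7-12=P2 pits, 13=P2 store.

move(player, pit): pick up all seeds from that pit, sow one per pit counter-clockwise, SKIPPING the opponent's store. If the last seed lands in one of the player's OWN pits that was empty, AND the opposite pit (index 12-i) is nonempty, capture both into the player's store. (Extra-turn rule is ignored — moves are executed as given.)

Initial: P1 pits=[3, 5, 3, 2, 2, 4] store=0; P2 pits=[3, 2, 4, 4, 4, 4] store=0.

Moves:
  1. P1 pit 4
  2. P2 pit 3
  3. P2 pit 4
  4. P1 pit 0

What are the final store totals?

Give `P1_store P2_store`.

Move 1: P1 pit4 -> P1=[3,5,3,2,0,5](1) P2=[3,2,4,4,4,4](0)
Move 2: P2 pit3 -> P1=[4,5,3,2,0,5](1) P2=[3,2,4,0,5,5](1)
Move 3: P2 pit4 -> P1=[5,6,4,2,0,5](1) P2=[3,2,4,0,0,6](2)
Move 4: P1 pit0 -> P1=[0,7,5,3,1,6](1) P2=[3,2,4,0,0,6](2)

Answer: 1 2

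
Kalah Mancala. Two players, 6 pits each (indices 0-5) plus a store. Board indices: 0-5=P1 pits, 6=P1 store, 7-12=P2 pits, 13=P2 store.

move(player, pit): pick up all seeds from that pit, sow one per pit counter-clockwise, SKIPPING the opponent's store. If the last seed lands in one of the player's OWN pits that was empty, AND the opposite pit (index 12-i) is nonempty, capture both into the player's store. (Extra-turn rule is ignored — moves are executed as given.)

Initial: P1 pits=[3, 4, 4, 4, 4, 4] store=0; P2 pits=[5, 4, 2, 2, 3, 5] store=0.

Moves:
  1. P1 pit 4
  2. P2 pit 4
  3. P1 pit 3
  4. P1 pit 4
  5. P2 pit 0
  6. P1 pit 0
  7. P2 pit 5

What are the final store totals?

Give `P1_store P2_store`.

Move 1: P1 pit4 -> P1=[3,4,4,4,0,5](1) P2=[6,5,2,2,3,5](0)
Move 2: P2 pit4 -> P1=[4,4,4,4,0,5](1) P2=[6,5,2,2,0,6](1)
Move 3: P1 pit3 -> P1=[4,4,4,0,1,6](2) P2=[7,5,2,2,0,6](1)
Move 4: P1 pit4 -> P1=[4,4,4,0,0,7](2) P2=[7,5,2,2,0,6](1)
Move 5: P2 pit0 -> P1=[5,4,4,0,0,7](2) P2=[0,6,3,3,1,7](2)
Move 6: P1 pit0 -> P1=[0,5,5,1,1,8](2) P2=[0,6,3,3,1,7](2)
Move 7: P2 pit5 -> P1=[1,6,6,2,2,9](2) P2=[0,6,3,3,1,0](3)

Answer: 2 3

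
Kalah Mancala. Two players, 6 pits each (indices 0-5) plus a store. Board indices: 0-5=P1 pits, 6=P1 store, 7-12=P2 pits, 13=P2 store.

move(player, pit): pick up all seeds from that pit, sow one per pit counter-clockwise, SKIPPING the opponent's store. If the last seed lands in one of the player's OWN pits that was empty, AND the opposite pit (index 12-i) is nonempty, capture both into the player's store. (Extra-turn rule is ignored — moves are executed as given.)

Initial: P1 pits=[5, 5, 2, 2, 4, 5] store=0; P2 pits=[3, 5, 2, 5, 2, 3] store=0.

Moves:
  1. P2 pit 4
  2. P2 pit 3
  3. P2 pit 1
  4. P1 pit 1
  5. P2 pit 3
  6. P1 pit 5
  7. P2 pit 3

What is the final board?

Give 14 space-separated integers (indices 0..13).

Answer: 6 0 3 3 5 0 2 5 1 4 0 5 6 3

Derivation:
Move 1: P2 pit4 -> P1=[5,5,2,2,4,5](0) P2=[3,5,2,5,0,4](1)
Move 2: P2 pit3 -> P1=[6,6,2,2,4,5](0) P2=[3,5,2,0,1,5](2)
Move 3: P2 pit1 -> P1=[6,6,2,2,4,5](0) P2=[3,0,3,1,2,6](3)
Move 4: P1 pit1 -> P1=[6,0,3,3,5,6](1) P2=[4,0,3,1,2,6](3)
Move 5: P2 pit3 -> P1=[6,0,3,3,5,6](1) P2=[4,0,3,0,3,6](3)
Move 6: P1 pit5 -> P1=[6,0,3,3,5,0](2) P2=[5,1,4,1,4,6](3)
Move 7: P2 pit3 -> P1=[6,0,3,3,5,0](2) P2=[5,1,4,0,5,6](3)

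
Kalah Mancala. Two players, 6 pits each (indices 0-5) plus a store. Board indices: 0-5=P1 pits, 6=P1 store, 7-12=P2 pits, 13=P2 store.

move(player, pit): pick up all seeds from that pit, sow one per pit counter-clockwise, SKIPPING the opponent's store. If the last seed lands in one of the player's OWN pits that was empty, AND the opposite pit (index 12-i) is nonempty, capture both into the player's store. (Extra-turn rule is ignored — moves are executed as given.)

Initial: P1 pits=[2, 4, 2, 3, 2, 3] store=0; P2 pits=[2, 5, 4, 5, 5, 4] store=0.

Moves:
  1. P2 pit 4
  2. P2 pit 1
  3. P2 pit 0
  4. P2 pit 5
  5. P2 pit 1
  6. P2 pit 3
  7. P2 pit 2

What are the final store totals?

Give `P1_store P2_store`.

Move 1: P2 pit4 -> P1=[3,5,3,3,2,3](0) P2=[2,5,4,5,0,5](1)
Move 2: P2 pit1 -> P1=[3,5,3,3,2,3](0) P2=[2,0,5,6,1,6](2)
Move 3: P2 pit0 -> P1=[3,5,3,3,2,3](0) P2=[0,1,6,6,1,6](2)
Move 4: P2 pit5 -> P1=[4,6,4,4,3,3](0) P2=[0,1,6,6,1,0](3)
Move 5: P2 pit1 -> P1=[4,6,4,4,3,3](0) P2=[0,0,7,6,1,0](3)
Move 6: P2 pit3 -> P1=[5,7,5,4,3,3](0) P2=[0,0,7,0,2,1](4)
Move 7: P2 pit2 -> P1=[6,8,6,4,3,3](0) P2=[0,0,0,1,3,2](5)

Answer: 0 5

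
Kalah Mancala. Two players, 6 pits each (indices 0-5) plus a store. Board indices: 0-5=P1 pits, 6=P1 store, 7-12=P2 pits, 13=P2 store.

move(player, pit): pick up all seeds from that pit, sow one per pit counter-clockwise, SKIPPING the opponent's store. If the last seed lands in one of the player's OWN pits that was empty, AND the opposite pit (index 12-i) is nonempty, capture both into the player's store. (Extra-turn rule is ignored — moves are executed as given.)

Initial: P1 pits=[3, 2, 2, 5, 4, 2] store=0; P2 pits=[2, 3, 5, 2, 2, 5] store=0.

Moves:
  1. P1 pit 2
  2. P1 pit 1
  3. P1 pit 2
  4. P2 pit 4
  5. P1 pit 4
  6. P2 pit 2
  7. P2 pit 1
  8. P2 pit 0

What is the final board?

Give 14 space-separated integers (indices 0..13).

Move 1: P1 pit2 -> P1=[3,2,0,6,5,2](0) P2=[2,3,5,2,2,5](0)
Move 2: P1 pit1 -> P1=[3,0,1,7,5,2](0) P2=[2,3,5,2,2,5](0)
Move 3: P1 pit2 -> P1=[3,0,0,8,5,2](0) P2=[2,3,5,2,2,5](0)
Move 4: P2 pit4 -> P1=[3,0,0,8,5,2](0) P2=[2,3,5,2,0,6](1)
Move 5: P1 pit4 -> P1=[3,0,0,8,0,3](1) P2=[3,4,6,2,0,6](1)
Move 6: P2 pit2 -> P1=[4,1,0,8,0,3](1) P2=[3,4,0,3,1,7](2)
Move 7: P2 pit1 -> P1=[4,1,0,8,0,3](1) P2=[3,0,1,4,2,8](2)
Move 8: P2 pit0 -> P1=[4,1,0,8,0,3](1) P2=[0,1,2,5,2,8](2)

Answer: 4 1 0 8 0 3 1 0 1 2 5 2 8 2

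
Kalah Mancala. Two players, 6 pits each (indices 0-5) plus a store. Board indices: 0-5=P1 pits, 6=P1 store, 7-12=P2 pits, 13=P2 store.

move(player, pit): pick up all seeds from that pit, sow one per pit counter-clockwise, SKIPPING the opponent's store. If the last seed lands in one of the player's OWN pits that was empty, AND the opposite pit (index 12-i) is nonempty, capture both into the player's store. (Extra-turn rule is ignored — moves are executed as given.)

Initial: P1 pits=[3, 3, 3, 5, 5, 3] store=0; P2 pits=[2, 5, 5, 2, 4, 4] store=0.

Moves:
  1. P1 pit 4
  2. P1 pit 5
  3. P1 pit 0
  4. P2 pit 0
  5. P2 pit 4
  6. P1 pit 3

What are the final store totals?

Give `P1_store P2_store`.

Move 1: P1 pit4 -> P1=[3,3,3,5,0,4](1) P2=[3,6,6,2,4,4](0)
Move 2: P1 pit5 -> P1=[3,3,3,5,0,0](2) P2=[4,7,7,2,4,4](0)
Move 3: P1 pit0 -> P1=[0,4,4,6,0,0](2) P2=[4,7,7,2,4,4](0)
Move 4: P2 pit0 -> P1=[0,4,4,6,0,0](2) P2=[0,8,8,3,5,4](0)
Move 5: P2 pit4 -> P1=[1,5,5,6,0,0](2) P2=[0,8,8,3,0,5](1)
Move 6: P1 pit3 -> P1=[1,5,5,0,1,1](3) P2=[1,9,9,3,0,5](1)

Answer: 3 1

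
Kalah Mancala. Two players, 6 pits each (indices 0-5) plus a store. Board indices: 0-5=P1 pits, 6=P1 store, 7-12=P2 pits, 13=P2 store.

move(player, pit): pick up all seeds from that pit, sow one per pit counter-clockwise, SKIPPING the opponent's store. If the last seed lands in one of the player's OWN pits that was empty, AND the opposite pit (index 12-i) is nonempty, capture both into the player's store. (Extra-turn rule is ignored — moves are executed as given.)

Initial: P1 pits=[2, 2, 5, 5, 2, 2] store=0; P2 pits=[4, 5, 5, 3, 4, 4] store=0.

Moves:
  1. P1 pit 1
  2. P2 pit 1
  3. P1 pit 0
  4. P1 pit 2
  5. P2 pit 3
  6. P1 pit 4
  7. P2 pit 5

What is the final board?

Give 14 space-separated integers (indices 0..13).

Answer: 2 2 1 8 1 4 2 6 1 7 0 6 0 3

Derivation:
Move 1: P1 pit1 -> P1=[2,0,6,6,2,2](0) P2=[4,5,5,3,4,4](0)
Move 2: P2 pit1 -> P1=[2,0,6,6,2,2](0) P2=[4,0,6,4,5,5](1)
Move 3: P1 pit0 -> P1=[0,1,7,6,2,2](0) P2=[4,0,6,4,5,5](1)
Move 4: P1 pit2 -> P1=[0,1,0,7,3,3](1) P2=[5,1,7,4,5,5](1)
Move 5: P2 pit3 -> P1=[1,1,0,7,3,3](1) P2=[5,1,7,0,6,6](2)
Move 6: P1 pit4 -> P1=[1,1,0,7,0,4](2) P2=[6,1,7,0,6,6](2)
Move 7: P2 pit5 -> P1=[2,2,1,8,1,4](2) P2=[6,1,7,0,6,0](3)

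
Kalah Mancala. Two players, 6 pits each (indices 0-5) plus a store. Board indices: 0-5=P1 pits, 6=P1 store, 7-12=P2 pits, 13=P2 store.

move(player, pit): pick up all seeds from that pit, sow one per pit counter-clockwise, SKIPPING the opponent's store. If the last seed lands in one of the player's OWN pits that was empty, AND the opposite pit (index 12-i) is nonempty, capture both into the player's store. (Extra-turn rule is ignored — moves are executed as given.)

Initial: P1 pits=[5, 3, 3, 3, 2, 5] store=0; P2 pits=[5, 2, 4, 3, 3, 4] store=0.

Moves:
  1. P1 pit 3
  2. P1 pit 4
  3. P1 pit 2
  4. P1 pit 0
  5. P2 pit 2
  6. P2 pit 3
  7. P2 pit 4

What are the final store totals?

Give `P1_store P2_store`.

Answer: 2 3

Derivation:
Move 1: P1 pit3 -> P1=[5,3,3,0,3,6](1) P2=[5,2,4,3,3,4](0)
Move 2: P1 pit4 -> P1=[5,3,3,0,0,7](2) P2=[6,2,4,3,3,4](0)
Move 3: P1 pit2 -> P1=[5,3,0,1,1,8](2) P2=[6,2,4,3,3,4](0)
Move 4: P1 pit0 -> P1=[0,4,1,2,2,9](2) P2=[6,2,4,3,3,4](0)
Move 5: P2 pit2 -> P1=[0,4,1,2,2,9](2) P2=[6,2,0,4,4,5](1)
Move 6: P2 pit3 -> P1=[1,4,1,2,2,9](2) P2=[6,2,0,0,5,6](2)
Move 7: P2 pit4 -> P1=[2,5,2,2,2,9](2) P2=[6,2,0,0,0,7](3)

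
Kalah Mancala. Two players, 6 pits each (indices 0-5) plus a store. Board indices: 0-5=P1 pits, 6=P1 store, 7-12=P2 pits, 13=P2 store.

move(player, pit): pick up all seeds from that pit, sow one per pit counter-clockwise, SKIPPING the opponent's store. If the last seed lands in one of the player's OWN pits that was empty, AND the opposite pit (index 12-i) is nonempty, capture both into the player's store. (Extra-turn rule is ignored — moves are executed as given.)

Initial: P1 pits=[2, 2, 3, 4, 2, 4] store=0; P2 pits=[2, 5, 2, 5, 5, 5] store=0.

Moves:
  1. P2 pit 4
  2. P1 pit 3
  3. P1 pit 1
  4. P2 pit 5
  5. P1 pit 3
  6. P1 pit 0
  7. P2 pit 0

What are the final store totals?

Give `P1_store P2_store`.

Answer: 1 2

Derivation:
Move 1: P2 pit4 -> P1=[3,3,4,4,2,4](0) P2=[2,5,2,5,0,6](1)
Move 2: P1 pit3 -> P1=[3,3,4,0,3,5](1) P2=[3,5,2,5,0,6](1)
Move 3: P1 pit1 -> P1=[3,0,5,1,4,5](1) P2=[3,5,2,5,0,6](1)
Move 4: P2 pit5 -> P1=[4,1,6,2,5,5](1) P2=[3,5,2,5,0,0](2)
Move 5: P1 pit3 -> P1=[4,1,6,0,6,6](1) P2=[3,5,2,5,0,0](2)
Move 6: P1 pit0 -> P1=[0,2,7,1,7,6](1) P2=[3,5,2,5,0,0](2)
Move 7: P2 pit0 -> P1=[0,2,7,1,7,6](1) P2=[0,6,3,6,0,0](2)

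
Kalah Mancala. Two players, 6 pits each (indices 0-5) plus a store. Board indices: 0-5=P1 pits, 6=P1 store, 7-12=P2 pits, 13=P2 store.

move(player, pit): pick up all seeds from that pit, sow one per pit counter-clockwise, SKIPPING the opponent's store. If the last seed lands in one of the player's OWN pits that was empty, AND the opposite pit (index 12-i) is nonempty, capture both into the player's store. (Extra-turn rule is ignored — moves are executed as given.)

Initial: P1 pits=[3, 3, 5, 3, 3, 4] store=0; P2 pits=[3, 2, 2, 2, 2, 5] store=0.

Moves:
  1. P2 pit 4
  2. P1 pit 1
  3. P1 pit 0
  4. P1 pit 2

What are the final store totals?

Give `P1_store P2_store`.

Answer: 1 1

Derivation:
Move 1: P2 pit4 -> P1=[3,3,5,3,3,4](0) P2=[3,2,2,2,0,6](1)
Move 2: P1 pit1 -> P1=[3,0,6,4,4,4](0) P2=[3,2,2,2,0,6](1)
Move 3: P1 pit0 -> P1=[0,1,7,5,4,4](0) P2=[3,2,2,2,0,6](1)
Move 4: P1 pit2 -> P1=[0,1,0,6,5,5](1) P2=[4,3,3,2,0,6](1)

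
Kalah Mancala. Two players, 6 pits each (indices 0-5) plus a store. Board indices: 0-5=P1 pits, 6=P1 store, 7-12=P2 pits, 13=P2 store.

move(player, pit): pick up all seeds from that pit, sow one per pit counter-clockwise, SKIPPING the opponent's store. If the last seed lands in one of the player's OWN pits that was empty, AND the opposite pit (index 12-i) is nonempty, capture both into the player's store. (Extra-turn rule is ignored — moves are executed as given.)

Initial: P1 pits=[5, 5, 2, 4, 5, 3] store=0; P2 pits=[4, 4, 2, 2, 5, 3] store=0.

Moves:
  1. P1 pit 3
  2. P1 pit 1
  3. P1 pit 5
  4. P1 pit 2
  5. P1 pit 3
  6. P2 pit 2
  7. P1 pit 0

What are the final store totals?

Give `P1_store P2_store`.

Answer: 10 0

Derivation:
Move 1: P1 pit3 -> P1=[5,5,2,0,6,4](1) P2=[5,4,2,2,5,3](0)
Move 2: P1 pit1 -> P1=[5,0,3,1,7,5](2) P2=[5,4,2,2,5,3](0)
Move 3: P1 pit5 -> P1=[5,0,3,1,7,0](3) P2=[6,5,3,3,5,3](0)
Move 4: P1 pit2 -> P1=[5,0,0,2,8,0](10) P2=[0,5,3,3,5,3](0)
Move 5: P1 pit3 -> P1=[5,0,0,0,9,1](10) P2=[0,5,3,3,5,3](0)
Move 6: P2 pit2 -> P1=[5,0,0,0,9,1](10) P2=[0,5,0,4,6,4](0)
Move 7: P1 pit0 -> P1=[0,1,1,1,10,2](10) P2=[0,5,0,4,6,4](0)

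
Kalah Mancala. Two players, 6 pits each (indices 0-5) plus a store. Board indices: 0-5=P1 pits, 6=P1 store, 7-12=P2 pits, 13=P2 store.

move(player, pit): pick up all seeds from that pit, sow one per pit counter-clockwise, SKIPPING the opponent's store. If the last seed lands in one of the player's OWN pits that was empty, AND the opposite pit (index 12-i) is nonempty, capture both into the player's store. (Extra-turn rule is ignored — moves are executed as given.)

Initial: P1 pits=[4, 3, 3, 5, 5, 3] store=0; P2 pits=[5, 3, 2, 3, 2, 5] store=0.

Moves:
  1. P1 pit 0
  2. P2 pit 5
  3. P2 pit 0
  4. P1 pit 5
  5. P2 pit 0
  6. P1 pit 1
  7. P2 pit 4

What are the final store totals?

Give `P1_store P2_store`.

Move 1: P1 pit0 -> P1=[0,4,4,6,6,3](0) P2=[5,3,2,3,2,5](0)
Move 2: P2 pit5 -> P1=[1,5,5,7,6,3](0) P2=[5,3,2,3,2,0](1)
Move 3: P2 pit0 -> P1=[0,5,5,7,6,3](0) P2=[0,4,3,4,3,0](3)
Move 4: P1 pit5 -> P1=[0,5,5,7,6,0](1) P2=[1,5,3,4,3,0](3)
Move 5: P2 pit0 -> P1=[0,5,5,7,6,0](1) P2=[0,6,3,4,3,0](3)
Move 6: P1 pit1 -> P1=[0,0,6,8,7,1](2) P2=[0,6,3,4,3,0](3)
Move 7: P2 pit4 -> P1=[1,0,6,8,7,1](2) P2=[0,6,3,4,0,1](4)

Answer: 2 4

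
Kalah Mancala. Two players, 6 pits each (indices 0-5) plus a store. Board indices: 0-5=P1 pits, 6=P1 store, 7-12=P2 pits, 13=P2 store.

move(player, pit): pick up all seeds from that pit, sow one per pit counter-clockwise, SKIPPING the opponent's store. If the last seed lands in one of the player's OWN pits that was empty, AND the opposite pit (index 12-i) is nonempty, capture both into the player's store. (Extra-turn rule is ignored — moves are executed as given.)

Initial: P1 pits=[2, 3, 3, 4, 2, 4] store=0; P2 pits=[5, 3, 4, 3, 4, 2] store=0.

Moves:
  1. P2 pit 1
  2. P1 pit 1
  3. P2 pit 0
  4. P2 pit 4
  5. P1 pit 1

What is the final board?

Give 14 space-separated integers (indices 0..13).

Answer: 3 0 6 6 3 4 0 0 1 6 5 0 4 1

Derivation:
Move 1: P2 pit1 -> P1=[2,3,3,4,2,4](0) P2=[5,0,5,4,5,2](0)
Move 2: P1 pit1 -> P1=[2,0,4,5,3,4](0) P2=[5,0,5,4,5,2](0)
Move 3: P2 pit0 -> P1=[2,0,4,5,3,4](0) P2=[0,1,6,5,6,3](0)
Move 4: P2 pit4 -> P1=[3,1,5,6,3,4](0) P2=[0,1,6,5,0,4](1)
Move 5: P1 pit1 -> P1=[3,0,6,6,3,4](0) P2=[0,1,6,5,0,4](1)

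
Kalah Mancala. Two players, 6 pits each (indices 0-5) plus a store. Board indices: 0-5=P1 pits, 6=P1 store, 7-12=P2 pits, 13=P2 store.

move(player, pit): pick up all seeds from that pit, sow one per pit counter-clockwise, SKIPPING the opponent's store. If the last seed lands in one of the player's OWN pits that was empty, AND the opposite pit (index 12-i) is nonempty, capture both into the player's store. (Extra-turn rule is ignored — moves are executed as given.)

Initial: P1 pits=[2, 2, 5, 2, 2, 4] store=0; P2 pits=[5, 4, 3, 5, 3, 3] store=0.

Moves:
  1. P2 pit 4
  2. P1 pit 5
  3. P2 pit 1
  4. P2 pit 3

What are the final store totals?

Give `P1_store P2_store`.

Move 1: P2 pit4 -> P1=[3,2,5,2,2,4](0) P2=[5,4,3,5,0,4](1)
Move 2: P1 pit5 -> P1=[3,2,5,2,2,0](1) P2=[6,5,4,5,0,4](1)
Move 3: P2 pit1 -> P1=[3,2,5,2,2,0](1) P2=[6,0,5,6,1,5](2)
Move 4: P2 pit3 -> P1=[4,3,6,2,2,0](1) P2=[6,0,5,0,2,6](3)

Answer: 1 3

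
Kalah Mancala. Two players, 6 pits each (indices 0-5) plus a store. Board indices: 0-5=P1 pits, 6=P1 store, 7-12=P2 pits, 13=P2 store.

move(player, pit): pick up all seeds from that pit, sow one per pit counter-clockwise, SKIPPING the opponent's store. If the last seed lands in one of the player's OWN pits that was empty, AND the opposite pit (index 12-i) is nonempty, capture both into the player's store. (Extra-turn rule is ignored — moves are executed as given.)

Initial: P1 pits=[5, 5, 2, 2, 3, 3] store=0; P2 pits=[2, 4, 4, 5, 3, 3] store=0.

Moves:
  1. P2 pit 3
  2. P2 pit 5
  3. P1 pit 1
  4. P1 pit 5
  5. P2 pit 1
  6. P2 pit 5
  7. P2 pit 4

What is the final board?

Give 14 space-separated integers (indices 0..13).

Answer: 9 1 5 3 4 0 2 4 0 6 1 0 1 5

Derivation:
Move 1: P2 pit3 -> P1=[6,6,2,2,3,3](0) P2=[2,4,4,0,4,4](1)
Move 2: P2 pit5 -> P1=[7,7,3,2,3,3](0) P2=[2,4,4,0,4,0](2)
Move 3: P1 pit1 -> P1=[7,0,4,3,4,4](1) P2=[3,5,4,0,4,0](2)
Move 4: P1 pit5 -> P1=[7,0,4,3,4,0](2) P2=[4,6,5,0,4,0](2)
Move 5: P2 pit1 -> P1=[8,0,4,3,4,0](2) P2=[4,0,6,1,5,1](3)
Move 6: P2 pit5 -> P1=[8,0,4,3,4,0](2) P2=[4,0,6,1,5,0](4)
Move 7: P2 pit4 -> P1=[9,1,5,3,4,0](2) P2=[4,0,6,1,0,1](5)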